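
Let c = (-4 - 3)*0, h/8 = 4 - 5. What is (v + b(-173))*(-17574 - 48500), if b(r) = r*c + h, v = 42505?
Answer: -2807946778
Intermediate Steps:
h = -8 (h = 8*(4 - 5) = 8*(-1) = -8)
c = 0 (c = -7*0 = 0)
b(r) = -8 (b(r) = r*0 - 8 = 0 - 8 = -8)
(v + b(-173))*(-17574 - 48500) = (42505 - 8)*(-17574 - 48500) = 42497*(-66074) = -2807946778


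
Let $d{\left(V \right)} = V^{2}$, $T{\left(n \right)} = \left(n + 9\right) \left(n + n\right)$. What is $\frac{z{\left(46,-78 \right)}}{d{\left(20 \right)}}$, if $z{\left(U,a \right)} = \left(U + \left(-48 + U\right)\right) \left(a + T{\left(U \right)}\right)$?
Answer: $\frac{27401}{50} \approx 548.02$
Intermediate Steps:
$T{\left(n \right)} = 2 n \left(9 + n\right)$ ($T{\left(n \right)} = \left(9 + n\right) 2 n = 2 n \left(9 + n\right)$)
$z{\left(U,a \right)} = \left(-48 + 2 U\right) \left(a + 2 U \left(9 + U\right)\right)$ ($z{\left(U,a \right)} = \left(U + \left(-48 + U\right)\right) \left(a + 2 U \left(9 + U\right)\right) = \left(-48 + 2 U\right) \left(a + 2 U \left(9 + U\right)\right)$)
$\frac{z{\left(46,-78 \right)}}{d{\left(20 \right)}} = \frac{\left(-864\right) 46 - 60 \cdot 46^{2} - -3744 + 4 \cdot 46^{3} + 2 \cdot 46 \left(-78\right)}{20^{2}} = \frac{-39744 - 126960 + 3744 + 4 \cdot 97336 - 7176}{400} = \left(-39744 - 126960 + 3744 + 389344 - 7176\right) \frac{1}{400} = 219208 \cdot \frac{1}{400} = \frac{27401}{50}$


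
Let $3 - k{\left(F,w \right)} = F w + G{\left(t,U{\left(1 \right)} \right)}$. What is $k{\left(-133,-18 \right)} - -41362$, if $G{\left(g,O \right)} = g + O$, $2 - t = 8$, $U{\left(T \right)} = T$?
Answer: $38976$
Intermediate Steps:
$t = -6$ ($t = 2 - 8 = -6$)
$G{\left(g,O \right)} = O + g$
$k{\left(F,w \right)} = 8 - F w$ ($k{\left(F,w \right)} = 3 - \left(F w + \left(1 - 6\right)\right) = 3 - \left(F w - 5\right) = 3 - \left(-5 + F w\right) = 8 - F w$)
$k{\left(-133,-18 \right)} - -41362 = \left(8 - \left(-133\right) \left(-18\right)\right) - -41362 = \left(8 - 2394\right) + 41362 = -2386 + 41362 = 38976$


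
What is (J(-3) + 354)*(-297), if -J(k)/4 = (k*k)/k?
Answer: -108702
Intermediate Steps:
J(k) = -4*k (J(k) = -4*k*k/k = -4*k²/k = -4*k)
(J(-3) + 354)*(-297) = (-4*(-3) + 354)*(-297) = (12 + 354)*(-297) = 366*(-297) = -108702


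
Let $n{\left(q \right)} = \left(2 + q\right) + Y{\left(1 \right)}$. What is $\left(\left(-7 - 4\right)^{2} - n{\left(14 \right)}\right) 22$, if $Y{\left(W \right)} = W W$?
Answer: $2288$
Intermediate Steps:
$Y{\left(W \right)} = W^{2}$
$n{\left(q \right)} = 3 + q$ ($n{\left(q \right)} = \left(2 + q\right) + 1^{2} = \left(2 + q\right) + 1 = 3 + q$)
$\left(\left(-7 - 4\right)^{2} - n{\left(14 \right)}\right) 22 = \left(\left(-7 - 4\right)^{2} - \left(3 + 14\right)\right) 22 = \left(\left(-11\right)^{2} - 17\right) 22 = \left(121 - 17\right) 22 = 104 \cdot 22 = 2288$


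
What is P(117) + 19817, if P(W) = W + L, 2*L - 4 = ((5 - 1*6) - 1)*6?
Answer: 19930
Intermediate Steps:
L = -4 (L = 2 + (((5 - 1*6) - 1)*6)/2 = 2 + (((5 - 6) - 1)*6)/2 = 2 + ((-1 - 1)*6)/2 = 2 + (-2*6)/2 = 2 + (½)*(-12) = 2 - 6 = -4)
P(W) = -4 + W (P(W) = W - 4 = -4 + W)
P(117) + 19817 = (-4 + 117) + 19817 = 113 + 19817 = 19930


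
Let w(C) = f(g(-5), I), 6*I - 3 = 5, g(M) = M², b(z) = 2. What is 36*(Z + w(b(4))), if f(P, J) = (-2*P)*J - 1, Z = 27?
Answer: -1464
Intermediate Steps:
I = 4/3 (I = ½ + (⅙)*5 = ½ + ⅚ = 4/3 ≈ 1.3333)
f(P, J) = -1 - 2*J*P (f(P, J) = -2*J*P - 1 = -1 - 2*J*P)
w(C) = -203/3 (w(C) = -1 - 2*4/3*(-5)² = -1 - 2*4/3*25 = -1 - 200/3 = -203/3)
36*(Z + w(b(4))) = 36*(27 - 203/3) = 36*(-122/3) = -1464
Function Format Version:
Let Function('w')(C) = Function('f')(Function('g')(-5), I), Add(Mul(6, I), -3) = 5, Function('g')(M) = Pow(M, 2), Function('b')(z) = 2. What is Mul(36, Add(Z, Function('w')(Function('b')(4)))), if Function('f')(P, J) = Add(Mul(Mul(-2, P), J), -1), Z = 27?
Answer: -1464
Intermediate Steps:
I = Rational(4, 3) (I = Add(Rational(1, 2), Mul(Rational(1, 6), 5)) = Add(Rational(1, 2), Rational(5, 6)) = Rational(4, 3) ≈ 1.3333)
Function('f')(P, J) = Add(-1, Mul(-2, J, P)) (Function('f')(P, J) = Add(Mul(-2, J, P), -1) = Add(-1, Mul(-2, J, P)))
Function('w')(C) = Rational(-203, 3) (Function('w')(C) = Add(-1, Mul(-2, Rational(4, 3), Pow(-5, 2))) = Add(-1, Mul(-2, Rational(4, 3), 25)) = Add(-1, Rational(-200, 3)) = Rational(-203, 3))
Mul(36, Add(Z, Function('w')(Function('b')(4)))) = Mul(36, Add(27, Rational(-203, 3))) = Mul(36, Rational(-122, 3)) = -1464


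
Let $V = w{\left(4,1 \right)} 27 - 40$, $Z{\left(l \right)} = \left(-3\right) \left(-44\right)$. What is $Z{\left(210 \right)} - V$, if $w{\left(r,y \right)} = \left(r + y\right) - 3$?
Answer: $118$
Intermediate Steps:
$w{\left(r,y \right)} = -3 + r + y$
$Z{\left(l \right)} = 132$
$V = 14$ ($V = \left(-3 + 4 + 1\right) 27 - 40 = 2 \cdot 27 - 40 = 54 - 40 = 14$)
$Z{\left(210 \right)} - V = 132 - 14 = 118$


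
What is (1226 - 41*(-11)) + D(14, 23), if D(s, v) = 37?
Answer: 1714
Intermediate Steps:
(1226 - 41*(-11)) + D(14, 23) = (1226 - 41*(-11)) + 37 = (1226 + 451) + 37 = 1677 + 37 = 1714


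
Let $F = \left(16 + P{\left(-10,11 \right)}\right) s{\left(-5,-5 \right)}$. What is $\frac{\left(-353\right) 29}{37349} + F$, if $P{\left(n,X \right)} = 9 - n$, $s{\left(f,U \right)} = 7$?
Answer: $\frac{9140268}{37349} \approx 244.73$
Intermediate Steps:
$F = 245$ ($F = \left(16 + \left(9 - -10\right)\right) 7 = \left(16 + \left(9 + 10\right)\right) 7 = \left(16 + 19\right) 7 = 35 \cdot 7 = 245$)
$\frac{\left(-353\right) 29}{37349} + F = \frac{\left(-353\right) 29}{37349} + 245 = \left(-10237\right) \frac{1}{37349} + 245 = - \frac{10237}{37349} + 245 = \frac{9140268}{37349}$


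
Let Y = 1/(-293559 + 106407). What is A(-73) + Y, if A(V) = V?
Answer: -13662097/187152 ≈ -73.000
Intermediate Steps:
Y = -1/187152 (Y = 1/(-187152) = -1/187152 ≈ -5.3433e-6)
A(-73) + Y = -73 - 1/187152 = -13662097/187152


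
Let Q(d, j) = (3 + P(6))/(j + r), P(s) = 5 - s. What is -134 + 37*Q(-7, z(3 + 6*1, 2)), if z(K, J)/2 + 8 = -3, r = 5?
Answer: -2352/17 ≈ -138.35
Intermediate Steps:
z(K, J) = -22 (z(K, J) = -16 + 2*(-3) = -16 - 6 = -22)
Q(d, j) = 2/(5 + j) (Q(d, j) = (3 + (5 - 1*6))/(j + 5) = (3 + (5 - 6))/(5 + j) = (3 - 1)/(5 + j) = 2/(5 + j))
-134 + 37*Q(-7, z(3 + 6*1, 2)) = -134 + 37*(2/(5 - 22)) = -134 + 37*(2/(-17)) = -134 + 37*(2*(-1/17)) = -134 + 37*(-2/17) = -134 - 74/17 = -2352/17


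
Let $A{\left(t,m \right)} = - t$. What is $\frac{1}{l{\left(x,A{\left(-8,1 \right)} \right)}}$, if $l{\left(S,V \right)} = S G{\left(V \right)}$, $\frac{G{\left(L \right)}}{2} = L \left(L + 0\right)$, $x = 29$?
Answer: $\frac{1}{3712} \approx 0.0002694$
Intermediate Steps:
$G{\left(L \right)} = 2 L^{2}$ ($G{\left(L \right)} = 2 L \left(L + 0\right) = 2 L L = 2 L^{2}$)
$l{\left(S,V \right)} = 2 S V^{2}$ ($l{\left(S,V \right)} = S 2 V^{2} = 2 S V^{2}$)
$\frac{1}{l{\left(x,A{\left(-8,1 \right)} \right)}} = \frac{1}{2 \cdot 29 \left(\left(-1\right) \left(-8\right)\right)^{2}} = \frac{1}{2 \cdot 29 \cdot 8^{2}} = \frac{1}{2 \cdot 29 \cdot 64} = \frac{1}{3712}$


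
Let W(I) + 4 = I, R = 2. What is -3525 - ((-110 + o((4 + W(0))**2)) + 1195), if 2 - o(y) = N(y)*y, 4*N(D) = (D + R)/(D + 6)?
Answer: -4612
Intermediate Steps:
W(I) = -4 + I
N(D) = (2 + D)/(4*(6 + D)) (N(D) = ((D + 2)/(D + 6))/4 = ((2 + D)/(6 + D))/4 = (2 + D)/(4*(6 + D)))
o(y) = 2 - y*(2 + y)/(4*(6 + y)) (o(y) = 2 - (2 + y)/(4*(6 + y))*y = 2 - y*(2 + y)/(4*(6 + y)))
-3525 - ((-110 + o((4 + W(0))**2)) + 1195) = -3525 - ((-110 + (48 - ((4 + (-4 + 0))**2)**2 + 6*(4 + (-4 + 0))**2)/(4*(6 + (4 + (-4 + 0))**2))) + 1195) = -3525 - ((-110 + (48 - ((4 - 4)**2)**2 + 6*(4 - 4)**2)/(4*(6 + (4 - 4)**2))) + 1195) = -3525 - ((-110 + (48 - (0**2)**2 + 6*0**2)/(4*(6 + 0**2))) + 1195) = -3525 - ((-110 + (48 - 1*0**2 + 6*0)/(4*(6 + 0))) + 1195) = -3525 - ((-110 + (1/4)*(48 - 1*0 + 0)/6) + 1195) = -3525 - ((-110 + (1/4)*(1/6)*(48 + 0 + 0)) + 1195) = -3525 - ((-110 + (1/4)*(1/6)*48) + 1195) = -3525 - ((-110 + 2) + 1195) = -3525 - (-108 + 1195) = -3525 - 1*1087 = -3525 - 1087 = -4612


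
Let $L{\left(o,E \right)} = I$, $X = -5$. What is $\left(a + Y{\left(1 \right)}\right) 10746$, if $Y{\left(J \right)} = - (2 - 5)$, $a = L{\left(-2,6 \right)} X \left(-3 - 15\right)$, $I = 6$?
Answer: $5835078$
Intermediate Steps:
$L{\left(o,E \right)} = 6$
$a = 540$ ($a = 6 \left(-5\right) \left(-3 - 15\right) = - 30 \left(-3 - 15\right) = \left(-30\right) \left(-18\right) = 540$)
$Y{\left(J \right)} = 3$ ($Y{\left(J \right)} = \left(-1\right) \left(-3\right) = 3$)
$\left(a + Y{\left(1 \right)}\right) 10746 = \left(540 + 3\right) 10746 = 543 \cdot 10746 = 5835078$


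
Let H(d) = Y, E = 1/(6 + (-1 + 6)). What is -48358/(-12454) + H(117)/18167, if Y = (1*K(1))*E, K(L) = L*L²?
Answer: 4831865050/1244384999 ≈ 3.8829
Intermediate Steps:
K(L) = L³
E = 1/11 (E = 1/(6 + 5) = 1/11 ≈ 0.090909)
Y = 1/11 (Y = (1*1³)*(1/11) = (1*1)*(1/11) = 1*(1/11) = 1/11 ≈ 0.090909)
H(d) = 1/11
-48358/(-12454) + H(117)/18167 = -48358/(-12454) + (1/11)/18167 = -48358*(-1/12454) + (1/11)*(1/18167) = 24179/6227 + 1/199837 = 4831865050/1244384999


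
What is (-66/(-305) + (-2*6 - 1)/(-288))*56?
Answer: 160811/10980 ≈ 14.646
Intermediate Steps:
(-66/(-305) + (-2*6 - 1)/(-288))*56 = (-66*(-1/305) + (-12 - 1)*(-1/288))*56 = (66/305 - 13*(-1/288))*56 = (66/305 + 13/288)*56 = (22973/87840)*56 = 160811/10980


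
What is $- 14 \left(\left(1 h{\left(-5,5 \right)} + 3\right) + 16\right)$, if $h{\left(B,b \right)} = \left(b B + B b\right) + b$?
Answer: $364$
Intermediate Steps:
$h{\left(B,b \right)} = b + 2 B b$ ($h{\left(B,b \right)} = \left(B b + B b\right) + b = 2 B b + b = b + 2 B b$)
$- 14 \left(\left(1 h{\left(-5,5 \right)} + 3\right) + 16\right) = - 14 \left(\left(1 \cdot 5 \left(1 + 2 \left(-5\right)\right) + 3\right) + 16\right) = - 14 \left(\left(1 \cdot 5 \left(1 - 10\right) + 3\right) + 16\right) = - 14 \left(\left(1 \cdot 5 \left(-9\right) + 3\right) + 16\right) = - 14 \left(\left(1 \left(-45\right) + 3\right) + 16\right) = - 14 \left(\left(-45 + 3\right) + 16\right) = - 14 \left(-42 + 16\right) = \left(-14\right) \left(-26\right) = 364$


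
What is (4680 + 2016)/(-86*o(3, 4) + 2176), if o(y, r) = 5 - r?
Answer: 3348/1045 ≈ 3.2038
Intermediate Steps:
(4680 + 2016)/(-86*o(3, 4) + 2176) = (4680 + 2016)/(-86*(5 - 1*4) + 2176) = 6696/(-86*(5 - 4) + 2176) = 6696/(-86*1 + 2176) = 6696/(-86 + 2176) = 6696/2090 = 6696*(1/2090) = 3348/1045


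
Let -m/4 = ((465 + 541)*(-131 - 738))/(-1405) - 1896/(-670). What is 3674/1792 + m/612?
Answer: -26261821261/12904778880 ≈ -2.0350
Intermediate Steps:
m = -235354904/94135 (m = -4*(((465 + 541)*(-131 - 738))/(-1405) - 1896/(-670)) = -4*((1006*(-869))*(-1/1405) - 1896*(-1/670)) = -4*(-874214*(-1/1405) + 948/335) = -4*(874214/1405 + 948/335) = -4*58838726/94135 = -235354904/94135 ≈ -2500.2)
3674/1792 + m/612 = 3674/1792 - 235354904/94135/612 = 3674*(1/1792) - 235354904/94135*1/612 = 1837/896 - 58838726/14402655 = -26261821261/12904778880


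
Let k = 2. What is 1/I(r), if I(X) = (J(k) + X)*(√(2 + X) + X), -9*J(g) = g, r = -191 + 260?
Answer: 621/2903110 - 9*√71/2903110 ≈ 0.00018779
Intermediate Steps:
r = 69
J(g) = -g/9
I(X) = (-2/9 + X)*(X + √(2 + X)) (I(X) = (-⅑*2 + X)*(√(2 + X) + X) = (-2/9 + X)*(X + √(2 + X)))
1/I(r) = 1/(69² - 2/9*69 - 2*√(2 + 69)/9 + 69*√(2 + 69)) = 1/(4761 - 46/3 - 2*√71/9 + 69*√71) = 1/(14237/3 + 619*√71/9)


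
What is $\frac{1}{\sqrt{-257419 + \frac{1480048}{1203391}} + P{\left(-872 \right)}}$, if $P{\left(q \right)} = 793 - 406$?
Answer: $\frac{155237439}{163334964820} - \frac{7 i \sqrt{7607745260073579}}{490004894460} \approx 0.00095042 - 0.001246 i$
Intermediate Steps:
$P{\left(q \right)} = 387$
$\frac{1}{\sqrt{-257419 + \frac{1480048}{1203391}} + P{\left(-872 \right)}} = \frac{1}{\sqrt{-257419 + \frac{1480048}{1203391}} + 387} = \frac{1}{\sqrt{- \frac{309774227781}{1203391}} + 387} = \frac{1}{\frac{i \sqrt{7607745260073579}}{171913} + 387} = \frac{1}{387 + \frac{i \sqrt{7607745260073579}}{171913}}$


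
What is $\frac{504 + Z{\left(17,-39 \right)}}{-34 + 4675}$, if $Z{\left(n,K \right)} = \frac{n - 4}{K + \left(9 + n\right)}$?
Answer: $\frac{503}{4641} \approx 0.10838$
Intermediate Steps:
$Z{\left(n,K \right)} = \frac{-4 + n}{9 + K + n}$
$\frac{504 + Z{\left(17,-39 \right)}}{-34 + 4675} = \frac{504 + \frac{-4 + 17}{9 - 39 + 17}}{-34 + 4675} = \frac{504 + \frac{1}{-13} \cdot 13}{4641} = \left(504 - 1\right) \frac{1}{4641} = 503 \cdot \frac{1}{4641} = \frac{503}{4641}$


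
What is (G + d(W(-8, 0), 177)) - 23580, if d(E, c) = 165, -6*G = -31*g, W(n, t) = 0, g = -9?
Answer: -46923/2 ≈ -23462.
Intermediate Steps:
G = -93/2 (G = -(-31)*(-9)/6 = -⅙*279 = -93/2 ≈ -46.500)
(G + d(W(-8, 0), 177)) - 23580 = (-93/2 + 165) - 23580 = 237/2 - 23580 = -46923/2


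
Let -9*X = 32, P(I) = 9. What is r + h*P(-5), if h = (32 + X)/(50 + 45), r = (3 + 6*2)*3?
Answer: 4531/95 ≈ 47.695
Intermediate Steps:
X = -32/9 (X = -⅑*32 = -32/9 ≈ -3.5556)
r = 45 (r = (3 + 12)*3 = 15*3 = 45)
h = 256/855 (h = (32 - 32/9)/(50 + 45) = (256/9)/95 = (256/9)*(1/95) = 256/855 ≈ 0.29942)
r + h*P(-5) = 45 + (256/855)*9 = 45 + 256/95 = 4531/95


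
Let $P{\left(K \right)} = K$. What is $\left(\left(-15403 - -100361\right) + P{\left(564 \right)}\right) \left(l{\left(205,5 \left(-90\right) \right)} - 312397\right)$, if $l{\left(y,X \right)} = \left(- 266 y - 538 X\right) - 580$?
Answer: $-10725057454$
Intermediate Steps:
$l{\left(y,X \right)} = -580 - 538 X - 266 y$ ($l{\left(y,X \right)} = \left(- 538 X - 266 y\right) - 580 = -580 - 538 X - 266 y$)
$\left(\left(-15403 - -100361\right) + P{\left(564 \right)}\right) \left(l{\left(205,5 \left(-90\right) \right)} - 312397\right) = \left(\left(-15403 - -100361\right) + 564\right) \left(\left(-580 - 538 \cdot 5 \left(-90\right) - 54530\right) - 312397\right) = \left(\left(-15403 + 100361\right) + 564\right) \left(\left(-580 - -242100 - 54530\right) - 312397\right) = \left(84958 + 564\right) \left(\left(-580 + 242100 - 54530\right) - 312397\right) = 85522 \left(186990 - 312397\right) = 85522 \left(-125407\right) = -10725057454$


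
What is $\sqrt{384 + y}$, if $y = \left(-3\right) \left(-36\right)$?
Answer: $2 \sqrt{123} \approx 22.181$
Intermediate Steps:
$y = 108$
$\sqrt{384 + y} = \sqrt{384 + 108} = \sqrt{492} = 2 \sqrt{123}$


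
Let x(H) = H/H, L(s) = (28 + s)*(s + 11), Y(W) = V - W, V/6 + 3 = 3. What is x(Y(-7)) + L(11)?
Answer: 859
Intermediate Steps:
V = 0 (V = -18 + 6*3 = -18 + 18 = 0)
Y(W) = -W (Y(W) = 0 - W = -W)
L(s) = (11 + s)*(28 + s) (L(s) = (28 + s)*(11 + s) = (11 + s)*(28 + s))
x(H) = 1
x(Y(-7)) + L(11) = 1 + (308 + 11² + 39*11) = 1 + (308 + 121 + 429) = 1 + 858 = 859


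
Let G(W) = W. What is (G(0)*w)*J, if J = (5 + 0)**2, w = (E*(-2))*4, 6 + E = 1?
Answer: 0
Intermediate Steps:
E = -5 (E = -6 + 1 = -5)
w = 40 (w = -5*(-2)*4 = 10*4 = 40)
J = 25 (J = 5**2 = 25)
(G(0)*w)*J = (0*40)*25 = 0*25 = 0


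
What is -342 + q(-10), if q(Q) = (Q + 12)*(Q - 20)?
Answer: -402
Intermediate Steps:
q(Q) = (-20 + Q)*(12 + Q) (q(Q) = (12 + Q)*(-20 + Q) = (-20 + Q)*(12 + Q))
-342 + q(-10) = -342 + (-240 + (-10)² - 8*(-10)) = -342 + (-240 + 100 + 80) = -342 - 60 = -402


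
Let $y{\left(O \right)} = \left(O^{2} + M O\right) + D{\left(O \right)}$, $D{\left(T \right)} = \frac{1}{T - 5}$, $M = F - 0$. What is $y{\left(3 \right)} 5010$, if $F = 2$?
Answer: $72645$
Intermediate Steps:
$M = 2$ ($M = 2 - 0 = 2 + 0 = 2$)
$D{\left(T \right)} = \frac{1}{-5 + T}$
$y{\left(O \right)} = O^{2} + \frac{1}{-5 + O} + 2 O$ ($y{\left(O \right)} = \left(O^{2} + 2 O\right) + \frac{1}{-5 + O} = O^{2} + \frac{1}{-5 + O} + 2 O$)
$y{\left(3 \right)} 5010 = \frac{1 + 3 \left(-5 + 3\right) \left(2 + 3\right)}{-5 + 3} \cdot 5010 = \frac{1 + 3 \left(-2\right) 5}{-2} \cdot 5010 = - \frac{1 - 30}{2} \cdot 5010 = \left(- \frac{1}{2}\right) \left(-29\right) 5010 = \frac{29}{2} \cdot 5010 = 72645$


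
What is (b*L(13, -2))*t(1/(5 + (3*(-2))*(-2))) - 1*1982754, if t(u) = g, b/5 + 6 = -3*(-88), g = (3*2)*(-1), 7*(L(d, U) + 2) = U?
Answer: -13755438/7 ≈ -1.9651e+6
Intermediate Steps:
L(d, U) = -2 + U/7
g = -6 (g = 6*(-1) = -6)
b = 1290 (b = -30 + 5*(-3*(-88)) = -30 + 5*264 = -30 + 1320 = 1290)
t(u) = -6
(b*L(13, -2))*t(1/(5 + (3*(-2))*(-2))) - 1*1982754 = (1290*(-2 + (⅐)*(-2)))*(-6) - 1*1982754 = (1290*(-2 - 2/7))*(-6) - 1982754 = (1290*(-16/7))*(-6) - 1982754 = -20640/7*(-6) - 1982754 = 123840/7 - 1982754 = -13755438/7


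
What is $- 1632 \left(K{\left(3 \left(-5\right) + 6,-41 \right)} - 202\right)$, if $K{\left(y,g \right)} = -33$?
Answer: $383520$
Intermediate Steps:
$- 1632 \left(K{\left(3 \left(-5\right) + 6,-41 \right)} - 202\right) = - 1632 \left(-33 - 202\right) = \left(-1632\right) \left(-235\right) = 383520$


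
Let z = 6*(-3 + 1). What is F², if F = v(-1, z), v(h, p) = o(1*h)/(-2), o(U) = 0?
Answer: 0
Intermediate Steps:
z = -12 (z = 6*(-2) = -12)
v(h, p) = 0 (v(h, p) = 0/(-2) = 0*(-½) = 0)
F = 0
F² = 0² = 0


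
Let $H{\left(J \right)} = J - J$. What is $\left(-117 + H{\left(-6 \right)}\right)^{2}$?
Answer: $13689$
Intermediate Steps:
$H{\left(J \right)} = 0$
$\left(-117 + H{\left(-6 \right)}\right)^{2} = \left(-117 + 0\right)^{2} = \left(-117\right)^{2} = 13689$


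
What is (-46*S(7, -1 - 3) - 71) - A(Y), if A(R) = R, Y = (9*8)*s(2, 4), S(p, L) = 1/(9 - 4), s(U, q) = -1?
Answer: -41/5 ≈ -8.2000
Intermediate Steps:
S(p, L) = 1/5
Y = -72 (Y = (9*8)*(-1) = 72*(-1) = -72)
(-46*S(7, -1 - 3) - 71) - A(Y) = (-46*1/5 - 71) - 1*(-72) = (-46/5 - 71) + 72 = -401/5 + 72 = -41/5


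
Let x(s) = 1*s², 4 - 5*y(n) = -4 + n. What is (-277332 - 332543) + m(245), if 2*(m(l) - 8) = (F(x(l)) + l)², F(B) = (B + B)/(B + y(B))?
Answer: -16697097444028319/28825925832 ≈ -5.7924e+5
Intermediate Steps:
y(n) = 8/5 - n/5 (y(n) = ⅘ - (-4 + n)/5 = ⅘ + (⅘ - n/5) = 8/5 - n/5)
x(s) = s²
F(B) = 2*B/(8/5 + 4*B/5) (F(B) = (B + B)/(B + (8/5 - B/5)) = (2*B)/(8/5 + 4*B/5) = 2*B/(8/5 + 4*B/5))
m(l) = 8 + (l + 5*l²/(2*(2 + l²)))²/2 (m(l) = 8 + (5*l²/(2*(2 + l²)) + l)²/2 = 8 + (l + 5*l²/(2*(2 + l²)))²/2)
(-277332 - 332543) + m(245) = (-277332 - 332543) + (8 + (⅛)*245²*(4 + 2*245² + 5*245)²/(2 + 245²)²) = -609875 + (8 + (⅛)*60025*(4 + 2*60025 + 1225)²/(2 + 60025)²) = -609875 + (8 + (⅛)*60025*(4 + 120050 + 1225)²/60027²) = -609875 + (8 + (⅛)*60025*(1/3603240729)*121279²) = -609875 + (8 + (⅛)*60025*(1/3603240729)*14708595841) = -609875 + (8 + 882883465356025/28825925832) = -609875 + 883114072762681/28825925832 = -16697097444028319/28825925832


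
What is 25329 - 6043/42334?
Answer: 1072271843/42334 ≈ 25329.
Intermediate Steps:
25329 - 6043/42334 = 1072271843/42334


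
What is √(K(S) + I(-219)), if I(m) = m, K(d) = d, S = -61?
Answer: 2*I*√70 ≈ 16.733*I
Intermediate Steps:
√(K(S) + I(-219)) = √(-61 - 219) = √(-280) = 2*I*√70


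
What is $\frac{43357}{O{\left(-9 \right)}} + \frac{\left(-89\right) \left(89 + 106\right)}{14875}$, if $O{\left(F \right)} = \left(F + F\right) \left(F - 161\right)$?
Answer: $\frac{1392539}{107100} \approx 13.002$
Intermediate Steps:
$O{\left(F \right)} = 2 F \left(-161 + F\right)$
$\frac{43357}{O{\left(-9 \right)}} + \frac{\left(-89\right) \left(89 + 106\right)}{14875} = \frac{43357}{2 \left(-9\right) \left(-161 - 9\right)} + \frac{\left(-89\right) \left(89 + 106\right)}{14875} = \frac{43357}{2 \left(-9\right) \left(-170\right)} + \left(-89\right) 195 \cdot \frac{1}{14875} = \frac{43357}{3060} - \frac{3471}{2975} = \frac{1392539}{107100}$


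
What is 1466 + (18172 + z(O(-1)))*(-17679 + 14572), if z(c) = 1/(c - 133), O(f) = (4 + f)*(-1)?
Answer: -7678412461/136 ≈ -5.6459e+7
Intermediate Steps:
O(f) = -4 - f
z(c) = 1/(-133 + c)
1466 + (18172 + z(O(-1)))*(-17679 + 14572) = 1466 + (18172 + 1/(-133 + (-4 - 1*(-1))))*(-17679 + 14572) = 1466 + (18172 + 1/(-133 + (-4 + 1)))*(-3107) = 1466 + (18172 + 1/(-133 - 3))*(-3107) = 1466 + (18172 + 1/(-136))*(-3107) = 1466 + (18172 - 1/136)*(-3107) = 1466 + (2471391/136)*(-3107) = 1466 - 7678611837/136 = -7678412461/136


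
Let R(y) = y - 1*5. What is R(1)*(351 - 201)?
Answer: -600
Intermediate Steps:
R(y) = -5 + y (R(y) = y - 5 = -5 + y)
R(1)*(351 - 201) = (-5 + 1)*(351 - 201) = -4*150 = -600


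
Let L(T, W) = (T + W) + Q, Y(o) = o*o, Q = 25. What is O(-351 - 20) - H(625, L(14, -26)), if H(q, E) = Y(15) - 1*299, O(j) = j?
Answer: -297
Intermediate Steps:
Y(o) = o²
L(T, W) = 25 + T + W (L(T, W) = (T + W) + 25 = 25 + T + W)
H(q, E) = -74 (H(q, E) = 15² - 1*299 = 225 - 299 = -74)
O(-351 - 20) - H(625, L(14, -26)) = (-351 - 20) - 1*(-74) = -371 + 74 = -297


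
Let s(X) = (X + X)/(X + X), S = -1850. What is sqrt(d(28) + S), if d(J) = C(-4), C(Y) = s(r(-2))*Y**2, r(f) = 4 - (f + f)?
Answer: I*sqrt(1834) ≈ 42.825*I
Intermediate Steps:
r(f) = 4 - 2*f
s(X) = 1 (s(X) = (2*X)/((2*X)) = (2*X)*(1/(2*X)) = 1)
C(Y) = Y**2 (C(Y) = 1*Y**2 = Y**2)
d(J) = 16 (d(J) = (-4)**2 = 16)
sqrt(d(28) + S) = sqrt(16 - 1850) = sqrt(-1834) = I*sqrt(1834)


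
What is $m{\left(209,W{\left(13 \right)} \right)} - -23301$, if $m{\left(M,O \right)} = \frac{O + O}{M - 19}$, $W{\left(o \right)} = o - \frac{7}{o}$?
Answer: $\frac{28776897}{1235} \approx 23301.0$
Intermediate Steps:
$m{\left(M,O \right)} = \frac{2 O}{-19 + M}$
$m{\left(209,W{\left(13 \right)} \right)} - -23301 = \frac{2 \left(13 - \frac{7}{13}\right)}{-19 + 209} - -23301 = \frac{2 \left(13 - \frac{7}{13}\right)}{190} + 23301 = 2 \left(13 - \frac{7}{13}\right) \frac{1}{190} + 23301 = 2 \cdot \frac{162}{13} \cdot \frac{1}{190} + 23301 = \frac{162}{1235} + 23301 = \frac{28776897}{1235}$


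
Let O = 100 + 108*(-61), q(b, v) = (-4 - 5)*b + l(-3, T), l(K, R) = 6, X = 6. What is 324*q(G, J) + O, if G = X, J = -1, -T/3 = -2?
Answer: -22040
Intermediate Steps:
T = 6 (T = -3*(-2) = 6)
G = 6
q(b, v) = 6 - 9*b (q(b, v) = (-4 - 5)*b + 6 = -9*b + 6 = 6 - 9*b)
O = -6488 (O = 100 - 6588 = -6488)
324*q(G, J) + O = 324*(6 - 9*6) - 6488 = 324*(6 - 54) - 6488 = 324*(-48) - 6488 = -15552 - 6488 = -22040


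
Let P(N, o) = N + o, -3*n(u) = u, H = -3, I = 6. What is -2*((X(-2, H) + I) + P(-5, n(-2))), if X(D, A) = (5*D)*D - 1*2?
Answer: -118/3 ≈ -39.333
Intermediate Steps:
n(u) = -u/3
X(D, A) = -2 + 5*D² (X(D, A) = 5*D² - 2 = -2 + 5*D²)
-2*((X(-2, H) + I) + P(-5, n(-2))) = -2*(((-2 + 5*(-2)²) + 6) + (-5 - ⅓*(-2))) = -2*(((-2 + 5*4) + 6) + (-5 + ⅔)) = -2*(((-2 + 20) + 6) - 13/3) = -2*((18 + 6) - 13/3) = -2*(24 - 13/3) = -2*59/3 = -118/3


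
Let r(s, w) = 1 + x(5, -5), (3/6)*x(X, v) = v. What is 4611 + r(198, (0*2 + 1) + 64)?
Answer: 4602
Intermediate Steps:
x(X, v) = 2*v
r(s, w) = -9 (r(s, w) = 1 + 2*(-5) = 1 - 10 = -9)
4611 + r(198, (0*2 + 1) + 64) = 4611 - 9 = 4602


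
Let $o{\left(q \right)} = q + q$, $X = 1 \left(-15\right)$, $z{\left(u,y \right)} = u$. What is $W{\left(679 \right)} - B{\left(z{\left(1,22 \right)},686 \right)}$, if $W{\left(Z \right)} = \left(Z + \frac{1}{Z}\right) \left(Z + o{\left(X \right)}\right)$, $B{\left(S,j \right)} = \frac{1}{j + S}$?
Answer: $\frac{205561568567}{466473} \approx 4.4067 \cdot 10^{5}$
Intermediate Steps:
$X = -15$
$B{\left(S,j \right)} = \frac{1}{S + j}$
$o{\left(q \right)} = 2 q$
$W{\left(Z \right)} = \left(-30 + Z\right) \left(Z + \frac{1}{Z}\right)$ ($W{\left(Z \right)} = \left(Z + \frac{1}{Z}\right) \left(Z + 2 \left(-15\right)\right) = \left(Z + \frac{1}{Z}\right) \left(Z - 30\right) = \left(Z + \frac{1}{Z}\right) \left(-30 + Z\right) = \left(-30 + Z\right) \left(Z + \frac{1}{Z}\right)$)
$W{\left(679 \right)} - B{\left(z{\left(1,22 \right)},686 \right)} = \left(1 + 679^{2} - 20370 - \frac{30}{679}\right) - \frac{1}{1 + 686} = \left(1 + 461041 - 20370 - \frac{30}{679}\right) - \frac{1}{687} = \frac{299216258}{679} - \frac{1}{687} = \frac{205561568567}{466473}$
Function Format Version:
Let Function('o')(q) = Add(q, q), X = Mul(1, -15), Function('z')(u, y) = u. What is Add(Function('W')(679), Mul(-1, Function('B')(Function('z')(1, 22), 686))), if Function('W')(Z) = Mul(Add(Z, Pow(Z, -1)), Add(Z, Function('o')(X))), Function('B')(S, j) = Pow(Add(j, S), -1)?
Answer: Rational(205561568567, 466473) ≈ 4.4067e+5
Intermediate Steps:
X = -15
Function('B')(S, j) = Pow(Add(S, j), -1)
Function('o')(q) = Mul(2, q)
Function('W')(Z) = Mul(Add(-30, Z), Add(Z, Pow(Z, -1))) (Function('W')(Z) = Mul(Add(Z, Pow(Z, -1)), Add(Z, Mul(2, -15))) = Mul(Add(Z, Pow(Z, -1)), Add(Z, -30)) = Mul(Add(Z, Pow(Z, -1)), Add(-30, Z)) = Mul(Add(-30, Z), Add(Z, Pow(Z, -1))))
Add(Function('W')(679), Mul(-1, Function('B')(Function('z')(1, 22), 686))) = Add(Add(1, Pow(679, 2), Mul(-30, 679), Mul(-30, Pow(679, -1))), Mul(-1, Pow(Add(1, 686), -1))) = Add(Add(1, 461041, -20370, Mul(-30, Rational(1, 679))), Mul(-1, Pow(687, -1))) = Add(Add(1, 461041, -20370, Rational(-30, 679)), Mul(-1, Rational(1, 687))) = Add(Rational(299216258, 679), Rational(-1, 687)) = Rational(205561568567, 466473)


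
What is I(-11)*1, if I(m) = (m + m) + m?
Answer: -33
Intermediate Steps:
I(m) = 3*m (I(m) = 2*m + m = 3*m)
I(-11)*1 = (3*(-11))*1 = -33*1 = -33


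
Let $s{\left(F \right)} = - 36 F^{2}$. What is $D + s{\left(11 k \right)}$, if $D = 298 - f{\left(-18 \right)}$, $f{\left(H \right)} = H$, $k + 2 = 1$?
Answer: $-4040$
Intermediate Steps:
$k = -1$ ($k = -2 + 1 = -1$)
$D = 316$ ($D = 298 - -18 = 298 + 18 = 316$)
$D + s{\left(11 k \right)} = 316 - 36 \left(11 \left(-1\right)\right)^{2} = 316 - 36 \left(-11\right)^{2} = 316 - 4356 = -4040$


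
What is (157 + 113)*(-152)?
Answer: -41040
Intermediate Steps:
(157 + 113)*(-152) = 270*(-152) = -41040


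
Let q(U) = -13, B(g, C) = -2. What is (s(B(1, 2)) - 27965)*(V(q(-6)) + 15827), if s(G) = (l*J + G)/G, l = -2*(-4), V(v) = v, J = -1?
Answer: -442159440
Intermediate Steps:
l = 8
s(G) = (-8 + G)/G (s(G) = (8*(-1) + G)/G = (-8 + G)/G)
(s(B(1, 2)) - 27965)*(V(q(-6)) + 15827) = ((-8 - 2)/(-2) - 27965)*(-13 + 15827) = (-1/2*(-10) - 27965)*15814 = (5 - 27965)*15814 = -27960*15814 = -442159440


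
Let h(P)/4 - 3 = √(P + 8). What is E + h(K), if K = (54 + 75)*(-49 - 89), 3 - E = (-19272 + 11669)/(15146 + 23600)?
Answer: 588793/38746 + 4*I*√17794 ≈ 15.196 + 533.58*I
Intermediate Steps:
E = 123841/38746 (E = 3 - (-19272 + 11669)/(15146 + 23600) = 3 - (-7603)/38746 = 3 - 1*(-7603/38746) = 3 + 7603/38746 = 123841/38746 ≈ 3.1962)
K = -17802 (K = 129*(-138) = -17802)
h(P) = 12 + 4*√(8 + P) (h(P) = 12 + 4*√(P + 8) = 12 + 4*√(8 + P))
E + h(K) = 123841/38746 + (12 + 4*√(8 - 17802)) = 123841/38746 + (12 + 4*√(-17794)) = 123841/38746 + (12 + 4*(I*√17794)) = 123841/38746 + (12 + 4*I*√17794) = 588793/38746 + 4*I*√17794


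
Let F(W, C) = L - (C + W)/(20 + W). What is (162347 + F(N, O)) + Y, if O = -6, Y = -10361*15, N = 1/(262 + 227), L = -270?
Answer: 65163955/9781 ≈ 6662.3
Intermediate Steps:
N = 1/489 ≈ 0.0020450
Y = -155415
F(W, C) = -270 - (C + W)/(20 + W)
(162347 + F(N, O)) + Y = (162347 + (-5400 - 1*(-6) - 271*1/489)/(20 + 1/489)) - 155415 = (162347 + (-5400 + 6 - 271/489)/(9781/489)) - 155415 = (162347 + (489/9781)*(-2637937/489)) - 155415 = (162347 - 2637937/9781) - 155415 = 1585278070/9781 - 155415 = 65163955/9781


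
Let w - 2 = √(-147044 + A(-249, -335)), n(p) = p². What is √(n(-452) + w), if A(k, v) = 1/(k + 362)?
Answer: √(2608783314 + 339*I*√208622747)/113 ≈ 452.0 + 0.42418*I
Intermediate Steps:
A(k, v) = 1/(362 + k)
w = 2 + 3*I*√208622747/113 (w = 2 + √(-147044 + 1/(362 - 249)) = 2 + √(-147044 + 1/113) = 2 + √(-16615971/113) = 2 + 3*I*√208622747/113 ≈ 2.0 + 383.46*I)
√(n(-452) + w) = √((-452)² + (2 + 3*I*√208622747/113)) = √(204304 + (2 + 3*I*√208622747/113)) = √(204306 + 3*I*√208622747/113)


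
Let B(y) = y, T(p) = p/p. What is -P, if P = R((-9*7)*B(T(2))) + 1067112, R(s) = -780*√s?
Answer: -1067112 + 2340*I*√7 ≈ -1.0671e+6 + 6191.1*I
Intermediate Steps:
T(p) = 1
P = 1067112 - 2340*I*√7 (P = -780*3*I*√7 + 1067112 = -2340*I*√7 + 1067112 = 1067112 - 2340*I*√7 ≈ 1.0671e+6 - 6191.1*I)
-P = -(1067112 - 2340*I*√7) = -1067112 + 2340*I*√7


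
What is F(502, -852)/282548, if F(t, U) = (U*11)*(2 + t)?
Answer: -168696/10091 ≈ -16.717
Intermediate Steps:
F(t, U) = 11*U*(2 + t) (F(t, U) = (11*U)*(2 + t) = 11*U*(2 + t))
F(502, -852)/282548 = (11*(-852)*(2 + 502))/282548 = (11*(-852)*504)*(1/282548) = -4723488*1/282548 = -168696/10091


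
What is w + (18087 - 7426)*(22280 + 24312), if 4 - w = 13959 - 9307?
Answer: 496712664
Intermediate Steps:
w = -4648 (w = 4 - (13959 - 9307) = 4 - 1*4652 = 4 - 4652 = -4648)
w + (18087 - 7426)*(22280 + 24312) = -4648 + (18087 - 7426)*(22280 + 24312) = -4648 + 10661*46592 = -4648 + 496717312 = 496712664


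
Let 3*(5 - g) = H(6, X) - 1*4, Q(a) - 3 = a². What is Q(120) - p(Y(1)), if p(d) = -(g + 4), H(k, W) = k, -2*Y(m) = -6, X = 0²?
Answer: 43234/3 ≈ 14411.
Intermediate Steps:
X = 0
Y(m) = 3 (Y(m) = -½*(-6) = 3)
Q(a) = 3 + a²
g = 13/3 (g = 5 - (6 - 1*4)/3 = 5 - (6 - 4)/3 = 5 - ⅓*2 = 5 - ⅔ = 13/3 ≈ 4.3333)
p(d) = -25/3 (p(d) = -(13/3 + 4) = -1*25/3 = -25/3)
Q(120) - p(Y(1)) = (3 + 120²) - 1*(-25/3) = (3 + 14400) + 25/3 = 14403 + 25/3 = 43234/3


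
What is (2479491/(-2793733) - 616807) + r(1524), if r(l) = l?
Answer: -1718938900930/2793733 ≈ -6.1528e+5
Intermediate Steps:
(2479491/(-2793733) - 616807) + r(1524) = (2479491/(-2793733) - 616807) + 1524 = (2479491*(-1/2793733) - 616807) + 1524 = (-2479491/2793733 - 616807) + 1524 = -1723196550022/2793733 + 1524 = -1718938900930/2793733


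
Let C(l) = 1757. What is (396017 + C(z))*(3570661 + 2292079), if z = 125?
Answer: 2332045540760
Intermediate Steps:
(396017 + C(z))*(3570661 + 2292079) = (396017 + 1757)*(3570661 + 2292079) = 397774*5862740 = 2332045540760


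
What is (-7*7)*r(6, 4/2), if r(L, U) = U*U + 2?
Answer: -294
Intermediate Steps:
r(L, U) = 2 + U**2 (r(L, U) = U**2 + 2 = 2 + U**2)
(-7*7)*r(6, 4/2) = (-7*7)*(2 + (4/2)**2) = -49*(2 + (4*(1/2))**2) = -49*(2 + 2**2) = -49*(2 + 4) = -49*6 = -294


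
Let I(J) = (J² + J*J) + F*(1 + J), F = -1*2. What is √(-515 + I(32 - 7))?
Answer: √683 ≈ 26.134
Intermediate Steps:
F = -2
I(J) = -2 - 2*J + 2*J² (I(J) = (J² + J*J) - 2*(1 + J) = (J² + J²) + (-2 - 2*J) = 2*J² + (-2 - 2*J) = -2 - 2*J + 2*J²)
√(-515 + I(32 - 7)) = √(-515 + (-2 - 2*(32 - 7) + 2*(32 - 7)²)) = √(-515 + (-2 - 2*25 + 2*25²)) = √(-515 + (-2 - 50 + 2*625)) = √(-515 + (-2 - 50 + 1250)) = √(-515 + 1198) = √683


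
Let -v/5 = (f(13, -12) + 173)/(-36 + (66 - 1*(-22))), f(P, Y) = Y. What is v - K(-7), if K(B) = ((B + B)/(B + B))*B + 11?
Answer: -1013/52 ≈ -19.481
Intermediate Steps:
K(B) = 11 + B (K(B) = ((2*B)/((2*B)))*B + 11 = ((2*B)*(1/(2*B)))*B + 11 = 1*B + 11 = B + 11 = 11 + B)
v = -805/52 (v = -5*(-12 + 173)/(-36 + (66 - 1*(-22))) = -805/(-36 + (66 + 22)) = -805/(-36 + 88) = -805/52 ≈ -15.481)
v - K(-7) = -805/52 - (11 - 7) = -805/52 - 1*4 = -805/52 - 4 = -1013/52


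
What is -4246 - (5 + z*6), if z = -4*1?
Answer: -4227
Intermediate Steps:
z = -4
-4246 - (5 + z*6) = -4246 - (5 - 4*6) = -4246 - (5 - 24) = -4246 - 1*(-19) = -4246 + 19 = -4227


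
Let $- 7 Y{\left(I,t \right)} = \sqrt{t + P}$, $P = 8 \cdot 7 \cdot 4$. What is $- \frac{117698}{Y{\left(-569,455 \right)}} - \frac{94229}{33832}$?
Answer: $- \frac{94229}{33832} + \frac{117698 \sqrt{679}}{97} \approx 31615.0$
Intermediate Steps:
$P = 224$ ($P = 56 \cdot 4 = 224$)
$Y{\left(I,t \right)} = - \frac{\sqrt{224 + t}}{7}$ ($Y{\left(I,t \right)} = - \frac{\sqrt{t + 224}}{7} = - \frac{\sqrt{224 + t}}{7}$)
$- \frac{117698}{Y{\left(-569,455 \right)}} - \frac{94229}{33832} = - \frac{117698}{\left(- \frac{1}{7}\right) \sqrt{224 + 455}} - \frac{94229}{33832} = - \frac{117698}{\left(- \frac{1}{7}\right) \sqrt{679}} - \frac{94229}{33832} = - 117698 \left(- \frac{\sqrt{679}}{97}\right) - \frac{94229}{33832} = \frac{117698 \sqrt{679}}{97} - \frac{94229}{33832} = - \frac{94229}{33832} + \frac{117698 \sqrt{679}}{97}$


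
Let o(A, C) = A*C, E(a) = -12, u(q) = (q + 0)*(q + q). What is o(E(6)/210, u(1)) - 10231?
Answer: -358089/35 ≈ -10231.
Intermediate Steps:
u(q) = 2*q² (u(q) = q*(2*q) = 2*q²)
o(E(6)/210, u(1)) - 10231 = (-12/210)*(2*1²) - 10231 = (-12*1/210)*(2*1) - 10231 = -2/35*2 - 10231 = -4/35 - 10231 = -358089/35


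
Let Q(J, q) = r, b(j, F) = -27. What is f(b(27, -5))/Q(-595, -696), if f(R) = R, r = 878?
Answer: -27/878 ≈ -0.030752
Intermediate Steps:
Q(J, q) = 878
f(b(27, -5))/Q(-595, -696) = -27/878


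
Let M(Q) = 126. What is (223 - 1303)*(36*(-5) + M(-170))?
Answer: 58320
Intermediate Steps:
(223 - 1303)*(36*(-5) + M(-170)) = (223 - 1303)*(36*(-5) + 126) = -1080*(-180 + 126) = -1080*(-54) = 58320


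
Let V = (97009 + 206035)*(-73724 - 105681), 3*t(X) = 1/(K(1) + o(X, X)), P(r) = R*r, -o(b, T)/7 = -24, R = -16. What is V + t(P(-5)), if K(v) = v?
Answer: -27564377671739/507 ≈ -5.4368e+10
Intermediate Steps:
o(b, T) = 168 (o(b, T) = -7*(-24) = 168)
P(r) = -16*r
t(X) = 1/507 (t(X) = 1/(3*(1 + 168)) = (1/3)/169 = (1/3)*(1/169) = 1/507)
V = -54367608820 (V = 303044*(-179405) = -54367608820)
V + t(P(-5)) = -54367608820 + 1/507 = -27564377671739/507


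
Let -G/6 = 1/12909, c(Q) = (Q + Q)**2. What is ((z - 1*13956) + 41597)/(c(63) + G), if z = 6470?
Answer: 146779633/68314426 ≈ 2.1486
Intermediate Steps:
c(Q) = 4*Q**2 (c(Q) = (2*Q)**2 = 4*Q**2)
G = -2/4303 (G = -6/12909 = -6*1/12909 = -2/4303 ≈ -0.00046479)
((z - 1*13956) + 41597)/(c(63) + G) = ((6470 - 1*13956) + 41597)/(4*63**2 - 2/4303) = ((6470 - 13956) + 41597)/(4*3969 - 2/4303) = (-7486 + 41597)/(15876 - 2/4303) = 34111/(68314426/4303) = 34111*(4303/68314426) = 146779633/68314426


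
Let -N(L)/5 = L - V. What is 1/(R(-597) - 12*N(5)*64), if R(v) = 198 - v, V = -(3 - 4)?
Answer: 1/16155 ≈ 6.1900e-5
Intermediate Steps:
V = 1 (V = -1*(-1) = 1)
N(L) = 5 - 5*L (N(L) = -5*(L - 1*1) = -5*(L - 1) = -5*(-1 + L) = 5 - 5*L)
1/(R(-597) - 12*N(5)*64) = 1/((198 - 1*(-597)) - 12*(5 - 5*5)*64) = 1/((198 + 597) - 12*(5 - 25)*64) = 1/(795 - 12*(-20)*64) = 1/(795 + 240*64) = 1/(795 + 15360) = 1/16155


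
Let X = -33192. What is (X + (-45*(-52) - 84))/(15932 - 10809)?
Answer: -30936/5123 ≈ -6.0387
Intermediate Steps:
(X + (-45*(-52) - 84))/(15932 - 10809) = (-33192 + (-45*(-52) - 84))/(15932 - 10809) = (-33192 + (2340 - 84))/5123 = (-33192 + 2256)*(1/5123) = -30936*1/5123 = -30936/5123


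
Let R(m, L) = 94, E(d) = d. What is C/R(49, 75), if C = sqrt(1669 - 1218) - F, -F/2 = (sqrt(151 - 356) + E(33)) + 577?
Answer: 610/47 + sqrt(451)/94 + I*sqrt(205)/47 ≈ 13.205 + 0.30463*I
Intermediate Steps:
F = -1220 - 2*I*sqrt(205) (F = -2*((sqrt(151 - 356) + 33) + 577) = -2*((sqrt(-205) + 33) + 577) = -2*((I*sqrt(205) + 33) + 577) = -2*((33 + I*sqrt(205)) + 577) = -2*(610 + I*sqrt(205)) = -1220 - 2*I*sqrt(205) ≈ -1220.0 - 28.636*I)
C = 1220 + sqrt(451) + 2*I*sqrt(205) (C = sqrt(1669 - 1218) - (-1220 - 2*I*sqrt(205)) = sqrt(451) + (1220 + 2*I*sqrt(205)) = 1220 + sqrt(451) + 2*I*sqrt(205) ≈ 1241.2 + 28.636*I)
C/R(49, 75) = (1220 + sqrt(451) + 2*I*sqrt(205))/94 = (1220 + sqrt(451) + 2*I*sqrt(205))*(1/94) = 610/47 + sqrt(451)/94 + I*sqrt(205)/47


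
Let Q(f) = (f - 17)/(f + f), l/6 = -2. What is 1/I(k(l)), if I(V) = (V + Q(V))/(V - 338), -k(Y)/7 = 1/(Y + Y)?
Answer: 56735/4763 ≈ 11.912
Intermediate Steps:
l = -12 (l = 6*(-2) = -12)
Q(f) = (-17 + f)/(2*f) (Q(f) = (-17 + f)/((2*f)) = (-17 + f)*(1/(2*f)) = (-17 + f)/(2*f))
k(Y) = -7/(2*Y) (k(Y) = -7/(Y + Y) = -7*1/(2*Y) = -7/(2*Y))
I(V) = (V + (-17 + V)/(2*V))/(-338 + V) (I(V) = (V + (-17 + V)/(2*V))/(V - 338) = (V + (-17 + V)/(2*V))/(-338 + V))
1/I(k(l)) = 1/((-17 - 7/2/(-12) + 2*(-7/2/(-12))²)/(2*((-7/2/(-12)))*(-338 - 7/2/(-12)))) = 1/((-17 - 7/2*(-1/12) + 2*(-7/2*(-1/12))²)/(2*((-7/2*(-1/12)))*(-338 - 7/2*(-1/12)))) = 1/((-17 + 7/24 + 2*(7/24)²)/(2*(7/24)*(-338 + 7/24))) = 1/((½)*(24/7)*(-17 + 7/24 + 2*(49/576))/(-8105/24)) = 1/((½)*(24/7)*(-24/8105)*(-17 + 7/24 + 49/288)) = 1/((½)*(24/7)*(-24/8105)*(-4763/288)) = 1/(4763/56735) = 56735/4763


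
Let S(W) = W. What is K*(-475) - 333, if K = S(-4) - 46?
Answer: 23417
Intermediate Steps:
K = -50 (K = -4 - 46 = -50)
K*(-475) - 333 = -50*(-475) - 333 = 23750 - 333 = 23417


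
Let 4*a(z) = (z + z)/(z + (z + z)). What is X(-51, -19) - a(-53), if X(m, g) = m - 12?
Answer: -379/6 ≈ -63.167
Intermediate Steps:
a(z) = ⅙ (a(z) = ((z + z)/(z + (z + z)))/4 = ((2*z)/(z + 2*z))/4 = ((2*z)/((3*z)))/4 = ((2*z)*(1/(3*z)))/4 = (¼)*(⅔) = ⅙)
X(m, g) = -12 + m
X(-51, -19) - a(-53) = (-12 - 51) - 1*⅙ = -63 - ⅙ = -379/6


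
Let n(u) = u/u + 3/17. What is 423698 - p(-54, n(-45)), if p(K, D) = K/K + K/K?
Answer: 423696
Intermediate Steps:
n(u) = 20/17 (n(u) = 1 + 3*(1/17) = 1 + 3/17 = 20/17)
p(K, D) = 2 (p(K, D) = 1 + 1 = 2)
423698 - p(-54, n(-45)) = 423698 - 1*2 = 423698 - 2 = 423696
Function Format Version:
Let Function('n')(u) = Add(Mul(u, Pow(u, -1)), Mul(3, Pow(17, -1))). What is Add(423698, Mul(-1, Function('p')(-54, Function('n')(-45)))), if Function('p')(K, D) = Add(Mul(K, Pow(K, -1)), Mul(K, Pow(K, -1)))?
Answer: 423696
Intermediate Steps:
Function('n')(u) = Rational(20, 17) (Function('n')(u) = Add(1, Mul(3, Rational(1, 17))) = Add(1, Rational(3, 17)) = Rational(20, 17))
Function('p')(K, D) = 2 (Function('p')(K, D) = Add(1, 1) = 2)
Add(423698, Mul(-1, Function('p')(-54, Function('n')(-45)))) = Add(423698, Mul(-1, 2)) = Add(423698, -2) = 423696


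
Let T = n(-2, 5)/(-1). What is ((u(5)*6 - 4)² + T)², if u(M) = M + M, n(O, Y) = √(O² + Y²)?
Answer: (3136 - √29)² ≈ 9.8008e+6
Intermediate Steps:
u(M) = 2*M
T = -√29 (T = √((-2)² + 5²)/(-1) = √(4 + 25)*(-1) = √29*(-1) = -√29 ≈ -5.3852)
((u(5)*6 - 4)² + T)² = (((2*5)*6 - 4)² - √29)² = ((10*6 - 4)² - √29)² = ((60 - 4)² - √29)² = (56² - √29)² = (3136 - √29)²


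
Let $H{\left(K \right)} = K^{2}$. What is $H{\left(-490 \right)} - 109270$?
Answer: $130830$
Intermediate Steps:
$H{\left(-490 \right)} - 109270 = \left(-490\right)^{2} - 109270 = 240100 - 109270 = 130830$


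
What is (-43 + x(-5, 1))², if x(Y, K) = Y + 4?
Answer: 1936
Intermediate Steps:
x(Y, K) = 4 + Y
(-43 + x(-5, 1))² = (-43 + (4 - 5))² = (-43 - 1)² = (-44)² = 1936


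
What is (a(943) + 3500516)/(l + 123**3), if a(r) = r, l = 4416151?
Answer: 3501459/6277018 ≈ 0.55782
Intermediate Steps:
(a(943) + 3500516)/(l + 123**3) = (943 + 3500516)/(4416151 + 123**3) = 3501459/(4416151 + 1860867) = 3501459/6277018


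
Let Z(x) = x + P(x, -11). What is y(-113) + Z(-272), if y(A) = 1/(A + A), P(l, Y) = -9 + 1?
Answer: -63281/226 ≈ -280.00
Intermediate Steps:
P(l, Y) = -8
Z(x) = -8 + x (Z(x) = x - 8 = -8 + x)
y(A) = 1/(2*A)
y(-113) + Z(-272) = (1/2)/(-113) + (-8 - 272) = (1/2)*(-1/113) - 280 = -1/226 - 280 = -63281/226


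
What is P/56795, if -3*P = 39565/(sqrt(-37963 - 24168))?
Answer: 7913*I*sqrt(62131)/2117238087 ≈ 0.00093159*I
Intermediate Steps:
P = 39565*I*sqrt(62131)/186393 (P = -39565/(3*(sqrt(-37963 - 24168))) = -39565/(3*(sqrt(-62131))) = -39565/(3*(I*sqrt(62131))) = -39565*(-I*sqrt(62131)/62131)/3 = -(-39565)*I*sqrt(62131)/186393 = 39565*I*sqrt(62131)/186393 ≈ 52.91*I)
P/56795 = (39565*I*sqrt(62131)/186393)/56795 = (39565*I*sqrt(62131)/186393)*(1/56795) = 7913*I*sqrt(62131)/2117238087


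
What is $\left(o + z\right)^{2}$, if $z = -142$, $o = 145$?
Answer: $9$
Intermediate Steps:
$\left(o + z\right)^{2} = \left(145 - 142\right)^{2} = 3^{2} = 9$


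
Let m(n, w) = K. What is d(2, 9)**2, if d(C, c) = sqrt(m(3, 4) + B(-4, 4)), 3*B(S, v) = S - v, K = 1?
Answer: -5/3 ≈ -1.6667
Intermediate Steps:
m(n, w) = 1
B(S, v) = -v/3 + S/3 (B(S, v) = (S - v)/3 = -v/3 + S/3)
d(C, c) = I*sqrt(15)/3 (d(C, c) = sqrt(1 + (-1/3*4 + (1/3)*(-4))) = sqrt(1 + (-4/3 - 4/3)) = sqrt(1 - 8/3) = sqrt(-5/3) = I*sqrt(15)/3)
d(2, 9)**2 = (I*sqrt(15)/3)**2 = -5/3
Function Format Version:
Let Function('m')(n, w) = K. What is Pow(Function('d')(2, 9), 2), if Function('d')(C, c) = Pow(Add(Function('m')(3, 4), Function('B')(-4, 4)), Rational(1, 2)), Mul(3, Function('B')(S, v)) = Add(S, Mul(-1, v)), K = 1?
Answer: Rational(-5, 3) ≈ -1.6667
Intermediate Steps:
Function('m')(n, w) = 1
Function('B')(S, v) = Add(Mul(Rational(-1, 3), v), Mul(Rational(1, 3), S)) (Function('B')(S, v) = Mul(Rational(1, 3), Add(S, Mul(-1, v))) = Add(Mul(Rational(-1, 3), v), Mul(Rational(1, 3), S)))
Function('d')(C, c) = Mul(Rational(1, 3), I, Pow(15, Rational(1, 2))) (Function('d')(C, c) = Pow(Add(1, Add(Mul(Rational(-1, 3), 4), Mul(Rational(1, 3), -4))), Rational(1, 2)) = Pow(Add(1, Add(Rational(-4, 3), Rational(-4, 3))), Rational(1, 2)) = Pow(Add(1, Rational(-8, 3)), Rational(1, 2)) = Pow(Rational(-5, 3), Rational(1, 2)) = Mul(Rational(1, 3), I, Pow(15, Rational(1, 2))))
Pow(Function('d')(2, 9), 2) = Pow(Mul(Rational(1, 3), I, Pow(15, Rational(1, 2))), 2) = Rational(-5, 3)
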